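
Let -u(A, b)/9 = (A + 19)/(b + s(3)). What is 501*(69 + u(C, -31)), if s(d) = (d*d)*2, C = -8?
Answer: 498996/13 ≈ 38384.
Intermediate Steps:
s(d) = 2*d² (s(d) = d²*2 = 2*d²)
u(A, b) = -9*(19 + A)/(18 + b) (u(A, b) = -9*(A + 19)/(b + 2*3²) = -9*(19 + A)/(b + 2*9) = -9*(19 + A)/(b + 18) = -9*(19 + A)/(18 + b))
501*(69 + u(C, -31)) = 501*(69 + 9*(-19 - 1*(-8))/(18 - 31)) = 501*(69 + 9*(-19 + 8)/(-13)) = 501*(69 + 9*(-1/13)*(-11)) = 501*(69 + 99/13) = 501*(996/13) = 498996/13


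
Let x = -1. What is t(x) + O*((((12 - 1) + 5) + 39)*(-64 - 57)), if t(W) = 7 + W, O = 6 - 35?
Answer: 193001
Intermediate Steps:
O = -29
t(x) + O*((((12 - 1) + 5) + 39)*(-64 - 57)) = (7 - 1) - 29*(((12 - 1) + 5) + 39)*(-64 - 57) = 6 - 29*((11 + 5) + 39)*(-121) = 6 - 29*(16 + 39)*(-121) = 6 - 1595*(-121) = 6 - 29*(-6655) = 6 + 192995 = 193001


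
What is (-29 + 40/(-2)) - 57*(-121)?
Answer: 6848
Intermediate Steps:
(-29 + 40/(-2)) - 57*(-121) = (-29 + 40*(-½)) + 6897 = (-29 - 20) + 6897 = -49 + 6897 = 6848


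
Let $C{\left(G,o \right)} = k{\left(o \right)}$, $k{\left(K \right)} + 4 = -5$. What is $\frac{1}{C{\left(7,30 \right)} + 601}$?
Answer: $\frac{1}{592} \approx 0.0016892$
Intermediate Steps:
$k{\left(K \right)} = -9$ ($k{\left(K \right)} = -4 - 5 = -9$)
$C{\left(G,o \right)} = -9$
$\frac{1}{C{\left(7,30 \right)} + 601} = \frac{1}{-9 + 601} = \frac{1}{592}$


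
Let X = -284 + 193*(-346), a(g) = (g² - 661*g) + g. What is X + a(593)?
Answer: -106793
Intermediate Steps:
a(g) = g² - 660*g
X = -67062 (X = -284 - 66778 = -67062)
X + a(593) = -67062 + 593*(-660 + 593) = -67062 + 593*(-67) = -67062 - 39731 = -106793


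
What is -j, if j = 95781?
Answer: -95781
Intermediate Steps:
-j = -1*95781 = -95781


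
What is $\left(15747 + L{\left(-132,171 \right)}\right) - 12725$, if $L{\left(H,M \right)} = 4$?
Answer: $3026$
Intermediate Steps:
$\left(15747 + L{\left(-132,171 \right)}\right) - 12725 = \left(15747 + 4\right) - 12725 = 15751 - 12725 = 3026$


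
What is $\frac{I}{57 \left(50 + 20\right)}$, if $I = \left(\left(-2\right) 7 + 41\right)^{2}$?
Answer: $\frac{243}{1330} \approx 0.18271$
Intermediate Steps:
$I = 729$ ($I = \left(-14 + 41\right)^{2} = 27^{2} = 729$)
$\frac{I}{57 \left(50 + 20\right)} = \frac{729}{57 \left(50 + 20\right)} = \frac{729}{57 \cdot 70} = \frac{729}{3990} = 729 \cdot \frac{1}{3990} = \frac{243}{1330}$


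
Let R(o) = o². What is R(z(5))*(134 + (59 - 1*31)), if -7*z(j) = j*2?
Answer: 16200/49 ≈ 330.61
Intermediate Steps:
z(j) = -2*j/7 (z(j) = -j*2/7 = -2*j/7)
R(z(5))*(134 + (59 - 1*31)) = (-2/7*5)²*(134 + (59 - 1*31)) = (-10/7)²*(134 + (59 - 31)) = 100*(134 + 28)/49 = (100/49)*162 = 16200/49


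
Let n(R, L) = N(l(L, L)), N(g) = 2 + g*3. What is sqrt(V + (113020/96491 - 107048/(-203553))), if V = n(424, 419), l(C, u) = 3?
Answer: sqrt(60471607819665535423)/2182336947 ≈ 3.5633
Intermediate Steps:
N(g) = 2 + 3*g
n(R, L) = 11 (n(R, L) = 2 + 3*3 = 2 + 9 = 11)
V = 11
sqrt(V + (113020/96491 - 107048/(-203553))) = sqrt(11 + (113020/96491 - 107048/(-203553))) = sqrt(11 + (113020*(1/96491) - 107048*(-1/203553))) = sqrt(11 + (113020/96491 + 107048/203553)) = sqrt(11 + 33334728628/19641032523) = sqrt(249386086381/19641032523) = sqrt(60471607819665535423)/2182336947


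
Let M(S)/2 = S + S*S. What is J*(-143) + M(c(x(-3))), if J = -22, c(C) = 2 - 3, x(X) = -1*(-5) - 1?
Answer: 3146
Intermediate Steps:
x(X) = 4 (x(X) = 5 - 1 = 4)
c(C) = -1
M(S) = 2*S + 2*S² (M(S) = 2*(S + S*S) = 2*(S + S²) = 2*S + 2*S²)
J*(-143) + M(c(x(-3))) = -22*(-143) + 2*(-1)*(1 - 1) = 3146 + 2*(-1)*0 = 3146 + 0 = 3146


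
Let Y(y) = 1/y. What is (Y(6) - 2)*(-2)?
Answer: 11/3 ≈ 3.6667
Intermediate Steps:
Y(y) = 1/y
(Y(6) - 2)*(-2) = (1/6 - 2)*(-2) = (⅙ - 2)*(-2) = -11/6*(-2) = 11/3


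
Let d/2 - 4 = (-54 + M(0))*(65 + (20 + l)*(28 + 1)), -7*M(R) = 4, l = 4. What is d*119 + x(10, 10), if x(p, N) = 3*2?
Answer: -9882910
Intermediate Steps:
x(p, N) = 6
M(R) = -4/7 (M(R) = -⅐*4 = -4/7)
d = -581348/7 (d = 8 + 2*((-54 - 4/7)*(65 + (20 + 4)*(28 + 1))) = 8 + 2*(-382*(65 + 24*29)/7) = 8 + 2*(-382*(65 + 696)/7) = 8 + 2*(-382/7*761) = 8 + 2*(-290702/7) = 8 - 581404/7 = -581348/7 ≈ -83050.)
d*119 + x(10, 10) = -581348/7*119 + 6 = -9882916 + 6 = -9882910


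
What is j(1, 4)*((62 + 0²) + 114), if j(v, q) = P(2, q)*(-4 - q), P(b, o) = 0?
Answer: 0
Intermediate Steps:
j(v, q) = 0 (j(v, q) = 0*(-4 - q) = 0)
j(1, 4)*((62 + 0²) + 114) = 0*((62 + 0²) + 114) = 0*((62 + 0) + 114) = 0*(62 + 114) = 0*176 = 0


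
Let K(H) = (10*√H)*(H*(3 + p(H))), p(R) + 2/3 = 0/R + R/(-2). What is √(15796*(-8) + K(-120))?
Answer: 4*√(-7898 - 9350*I*√30) ≈ 592.75 - 691.18*I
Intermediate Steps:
p(R) = -⅔ - R/2 (p(R) = -⅔ + (0/R + R/(-2)) = -⅔ + (0 + R*(-½)) = -⅔ + (0 - R/2) = -⅔ - R/2)
K(H) = 10*H^(3/2)*(7/3 - H/2) (K(H) = (10*√H)*(H*(3 + (-⅔ - H/2))) = (10*√H)*(H*(7/3 - H/2)) = 10*H^(3/2)*(7/3 - H/2))
√(15796*(-8) + K(-120)) = √(15796*(-8) + (-120)^(3/2)*(70/3 - 5*(-120))) = √(-126368 + (-240*I*√30)*(70/3 + 600)) = √(-126368 - 240*I*√30*(1870/3)) = √(-126368 - 149600*I*√30)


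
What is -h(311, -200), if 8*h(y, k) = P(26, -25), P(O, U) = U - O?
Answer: 51/8 ≈ 6.3750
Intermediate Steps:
h(y, k) = -51/8 (h(y, k) = (-25 - 1*26)/8 = (-25 - 26)/8 = (⅛)*(-51) = -51/8)
-h(311, -200) = -1*(-51/8) = 51/8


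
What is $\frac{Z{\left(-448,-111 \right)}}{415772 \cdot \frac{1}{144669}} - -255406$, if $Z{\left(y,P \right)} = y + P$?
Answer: $\frac{15158541923}{59396} \approx 2.5521 \cdot 10^{5}$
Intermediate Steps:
$Z{\left(y,P \right)} = P + y$
$\frac{Z{\left(-448,-111 \right)}}{415772 \cdot \frac{1}{144669}} - -255406 = \frac{-111 - 448}{415772 \cdot \frac{1}{144669}} - -255406 = - \frac{559}{415772 \cdot \frac{1}{144669}} + 255406 = - \frac{559}{\frac{59396}{20667}} + 255406 = \left(-559\right) \frac{20667}{59396} + 255406 = - \frac{11552853}{59396} + 255406 = \frac{15158541923}{59396}$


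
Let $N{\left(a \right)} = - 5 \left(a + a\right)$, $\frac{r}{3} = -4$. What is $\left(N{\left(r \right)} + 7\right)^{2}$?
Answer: $16129$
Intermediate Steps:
$r = -12$ ($r = 3 \left(-4\right) = -12$)
$N{\left(a \right)} = - 10 a$ ($N{\left(a \right)} = - 5 \cdot 2 a = - 10 a$)
$\left(N{\left(r \right)} + 7\right)^{2} = \left(\left(-10\right) \left(-12\right) + 7\right)^{2} = \left(120 + 7\right)^{2} = 127^{2} = 16129$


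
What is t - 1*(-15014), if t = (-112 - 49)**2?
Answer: 40935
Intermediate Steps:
t = 25921 (t = (-161)**2 = 25921)
t - 1*(-15014) = 25921 - 1*(-15014) = 25921 + 15014 = 40935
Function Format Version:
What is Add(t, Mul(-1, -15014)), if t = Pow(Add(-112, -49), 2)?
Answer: 40935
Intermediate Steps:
t = 25921 (t = Pow(-161, 2) = 25921)
Add(t, Mul(-1, -15014)) = Add(25921, Mul(-1, -15014)) = Add(25921, 15014) = 40935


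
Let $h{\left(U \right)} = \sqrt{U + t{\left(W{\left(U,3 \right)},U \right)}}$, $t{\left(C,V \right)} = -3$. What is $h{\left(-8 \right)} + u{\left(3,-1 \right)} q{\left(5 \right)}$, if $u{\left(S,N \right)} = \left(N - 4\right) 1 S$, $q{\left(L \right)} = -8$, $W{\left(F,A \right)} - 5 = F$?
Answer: $120 + i \sqrt{11} \approx 120.0 + 3.3166 i$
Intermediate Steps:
$W{\left(F,A \right)} = 5 + F$
$h{\left(U \right)} = \sqrt{-3 + U}$ ($h{\left(U \right)} = \sqrt{U - 3} = \sqrt{-3 + U}$)
$u{\left(S,N \right)} = S \left(-4 + N\right)$ ($u{\left(S,N \right)} = \left(-4 + N\right) S = S \left(-4 + N\right)$)
$h{\left(-8 \right)} + u{\left(3,-1 \right)} q{\left(5 \right)} = \sqrt{-3 - 8} + 3 \left(-4 - 1\right) \left(-8\right) = \sqrt{-11} + 3 \left(-5\right) \left(-8\right) = i \sqrt{11} - -120 = i \sqrt{11} + 120 = 120 + i \sqrt{11}$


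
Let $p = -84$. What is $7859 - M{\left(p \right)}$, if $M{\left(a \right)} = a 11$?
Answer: $8783$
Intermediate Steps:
$M{\left(a \right)} = 11 a$
$7859 - M{\left(p \right)} = 7859 - 11 \left(-84\right) = 7859 - -924 = 7859 + 924 = 8783$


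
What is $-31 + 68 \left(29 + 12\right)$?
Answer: $2757$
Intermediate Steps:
$-31 + 68 \left(29 + 12\right) = -31 + 68 \cdot 41 = -31 + 2788 = 2757$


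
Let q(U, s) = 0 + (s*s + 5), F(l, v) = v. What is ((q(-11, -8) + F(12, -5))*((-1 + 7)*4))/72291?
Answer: 512/24097 ≈ 0.021247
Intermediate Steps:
q(U, s) = 5 + s**2 (q(U, s) = 0 + (s**2 + 5) = 0 + (5 + s**2) = 5 + s**2)
((q(-11, -8) + F(12, -5))*((-1 + 7)*4))/72291 = (((5 + (-8)**2) - 5)*((-1 + 7)*4))/72291 = (((5 + 64) - 5)*(6*4))*(1/72291) = ((69 - 5)*24)*(1/72291) = (64*24)*(1/72291) = 1536*(1/72291) = 512/24097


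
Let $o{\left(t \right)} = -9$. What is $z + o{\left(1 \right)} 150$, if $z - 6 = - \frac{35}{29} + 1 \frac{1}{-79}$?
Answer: $- \frac{3081898}{2291} \approx -1345.2$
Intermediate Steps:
$z = \frac{10952}{2291}$ ($z = 6 + \left(- \frac{35}{29} + 1 \frac{1}{-79}\right) = 6 + \left(\left(-35\right) \frac{1}{29} + 1 \left(- \frac{1}{79}\right)\right) = 6 - \frac{2794}{2291} = \frac{10952}{2291} \approx 4.7804$)
$z + o{\left(1 \right)} 150 = \frac{10952}{2291} - 1350 = - \frac{3081898}{2291}$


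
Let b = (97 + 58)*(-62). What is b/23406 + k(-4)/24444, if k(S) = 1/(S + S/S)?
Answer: -117457321/286068132 ≈ -0.41059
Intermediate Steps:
k(S) = 1/(1 + S) (k(S) = 1/(S + 1) = 1/(1 + S))
b = -9610 (b = 155*(-62) = -9610)
b/23406 + k(-4)/24444 = -9610/23406 + 1/((1 - 4)*24444) = -9610*1/23406 + (1/24444)/(-3) = -4805/11703 - 1/3*1/24444 = -4805/11703 - 1/73332 = -117457321/286068132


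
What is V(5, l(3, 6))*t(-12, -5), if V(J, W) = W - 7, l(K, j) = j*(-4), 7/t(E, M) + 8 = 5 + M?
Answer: 217/8 ≈ 27.125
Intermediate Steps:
t(E, M) = 7/(-3 + M) (t(E, M) = 7/(-8 + (5 + M)) = 7/(-3 + M))
l(K, j) = -4*j
V(J, W) = -7 + W
V(5, l(3, 6))*t(-12, -5) = (-7 - 4*6)*(7/(-3 - 5)) = (-7 - 24)*(7/(-8)) = -217*(-1)/8 = -31*(-7/8) = 217/8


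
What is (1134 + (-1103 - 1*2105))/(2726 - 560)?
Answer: -1037/1083 ≈ -0.95753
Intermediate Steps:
(1134 + (-1103 - 1*2105))/(2726 - 560) = (1134 + (-1103 - 2105))/2166 = (1134 - 3208)*(1/2166) = -2074*1/2166 = -1037/1083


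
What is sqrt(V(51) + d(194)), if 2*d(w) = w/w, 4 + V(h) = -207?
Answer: I*sqrt(842)/2 ≈ 14.509*I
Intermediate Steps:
V(h) = -211 (V(h) = -4 - 207 = -211)
d(w) = 1/2 (d(w) = (w/w)/2 = (1/2)*1 = 1/2)
sqrt(V(51) + d(194)) = sqrt(-211 + 1/2) = sqrt(-421/2) = I*sqrt(842)/2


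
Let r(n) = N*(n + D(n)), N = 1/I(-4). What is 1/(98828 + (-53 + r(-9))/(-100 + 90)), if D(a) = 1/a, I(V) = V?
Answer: 180/17789953 ≈ 1.0118e-5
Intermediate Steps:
N = -¼ (N = 1/(-4) = -¼ ≈ -0.25000)
r(n) = -n/4 - 1/(4*n) (r(n) = -(n + 1/n)/4 = -n/4 - 1/(4*n))
1/(98828 + (-53 + r(-9))/(-100 + 90)) = 1/(98828 + (-53 + (¼)*(-1 - 1*(-9)²)/(-9))/(-100 + 90)) = 1/(98828 + (-53 + (¼)*(-⅑)*(-1 - 1*81))/(-10)) = 1/(98828 - (-53 + (¼)*(-⅑)*(-1 - 81))/10) = 1/(98828 - (-53 + (¼)*(-⅑)*(-82))/10) = 1/(98828 - (-53 + 41/18)/10) = 1/(98828 - ⅒*(-913/18)) = 1/(98828 + 913/180) = 1/(17789953/180) = 180/17789953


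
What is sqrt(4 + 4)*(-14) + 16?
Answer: 16 - 28*sqrt(2) ≈ -23.598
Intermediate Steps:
sqrt(4 + 4)*(-14) + 16 = sqrt(8)*(-14) + 16 = (2*sqrt(2))*(-14) + 16 = -28*sqrt(2) + 16 = 16 - 28*sqrt(2)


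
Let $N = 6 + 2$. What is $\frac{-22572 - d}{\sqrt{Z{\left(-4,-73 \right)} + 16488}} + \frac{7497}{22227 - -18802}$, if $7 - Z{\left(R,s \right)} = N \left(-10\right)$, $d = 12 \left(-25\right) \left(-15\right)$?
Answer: $\frac{7497}{41029} - \frac{9024 \sqrt{663}}{1105} \approx -210.1$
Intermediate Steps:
$N = 8$
$d = 4500$ ($d = \left(-300\right) \left(-15\right) = 4500$)
$Z{\left(R,s \right)} = 87$ ($Z{\left(R,s \right)} = 7 - 8 \left(-10\right) = 7 - -80 = 7 + 80 = 87$)
$\frac{-22572 - d}{\sqrt{Z{\left(-4,-73 \right)} + 16488}} + \frac{7497}{22227 - -18802} = \frac{-22572 - 4500}{\sqrt{87 + 16488}} + \frac{7497}{22227 - -18802} = \frac{-22572 - 4500}{\sqrt{16575}} + \frac{7497}{22227 + 18802} = - \frac{27072}{5 \sqrt{663}} + \frac{7497}{41029} = - 27072 \frac{\sqrt{663}}{3315} + 7497 \cdot \frac{1}{41029} = - \frac{9024 \sqrt{663}}{1105} + \frac{7497}{41029} = \frac{7497}{41029} - \frac{9024 \sqrt{663}}{1105}$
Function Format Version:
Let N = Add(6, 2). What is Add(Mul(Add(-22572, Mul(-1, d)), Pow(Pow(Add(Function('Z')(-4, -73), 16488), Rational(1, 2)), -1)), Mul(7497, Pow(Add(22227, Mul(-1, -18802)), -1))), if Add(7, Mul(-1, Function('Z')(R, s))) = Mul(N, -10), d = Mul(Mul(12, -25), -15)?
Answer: Add(Rational(7497, 41029), Mul(Rational(-9024, 1105), Pow(663, Rational(1, 2)))) ≈ -210.10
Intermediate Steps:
N = 8
d = 4500 (d = Mul(-300, -15) = 4500)
Function('Z')(R, s) = 87 (Function('Z')(R, s) = Add(7, Mul(-1, Mul(8, -10))) = Add(7, Mul(-1, -80)) = Add(7, 80) = 87)
Add(Mul(Add(-22572, Mul(-1, d)), Pow(Pow(Add(Function('Z')(-4, -73), 16488), Rational(1, 2)), -1)), Mul(7497, Pow(Add(22227, Mul(-1, -18802)), -1))) = Add(Mul(Add(-22572, Mul(-1, 4500)), Pow(Pow(Add(87, 16488), Rational(1, 2)), -1)), Mul(7497, Pow(Add(22227, Mul(-1, -18802)), -1))) = Add(Mul(Add(-22572, -4500), Pow(Pow(16575, Rational(1, 2)), -1)), Mul(7497, Pow(Add(22227, 18802), -1))) = Add(Mul(-27072, Pow(Mul(5, Pow(663, Rational(1, 2))), -1)), Mul(7497, Pow(41029, -1))) = Add(Mul(-27072, Mul(Rational(1, 3315), Pow(663, Rational(1, 2)))), Mul(7497, Rational(1, 41029))) = Add(Mul(Rational(-9024, 1105), Pow(663, Rational(1, 2))), Rational(7497, 41029)) = Add(Rational(7497, 41029), Mul(Rational(-9024, 1105), Pow(663, Rational(1, 2))))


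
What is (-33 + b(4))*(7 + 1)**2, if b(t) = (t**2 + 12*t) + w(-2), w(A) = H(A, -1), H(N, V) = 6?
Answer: 2368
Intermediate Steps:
w(A) = 6
b(t) = 6 + t**2 + 12*t (b(t) = (t**2 + 12*t) + 6 = 6 + t**2 + 12*t)
(-33 + b(4))*(7 + 1)**2 = (-33 + (6 + 4**2 + 12*4))*(7 + 1)**2 = (-33 + (6 + 16 + 48))*8**2 = (-33 + 70)*64 = 37*64 = 2368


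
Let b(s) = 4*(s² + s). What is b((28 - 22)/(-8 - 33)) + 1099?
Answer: 1846579/1681 ≈ 1098.5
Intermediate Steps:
b(s) = 4*s + 4*s² (b(s) = 4*(s + s²) = 4*s + 4*s²)
b((28 - 22)/(-8 - 33)) + 1099 = 4*((28 - 22)/(-8 - 33))*(1 + (28 - 22)/(-8 - 33)) + 1099 = 4*(6/(-41))*(1 + 6/(-41)) + 1099 = 4*(6*(-1/41))*(1 + 6*(-1/41)) + 1099 = 4*(-6/41)*(1 - 6/41) + 1099 = 4*(-6/41)*(35/41) + 1099 = -840/1681 + 1099 = 1846579/1681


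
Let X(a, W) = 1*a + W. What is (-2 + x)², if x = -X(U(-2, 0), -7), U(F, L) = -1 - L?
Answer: 36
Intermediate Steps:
X(a, W) = W + a (X(a, W) = a + W = W + a)
x = 8 (x = -(-7 + (-1 - 1*0)) = -(-7 + (-1 + 0)) = -(-7 - 1) = -1*(-8) = 8)
(-2 + x)² = (-2 + 8)² = 6² = 36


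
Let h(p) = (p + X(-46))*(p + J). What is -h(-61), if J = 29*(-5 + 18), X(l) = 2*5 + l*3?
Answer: 59724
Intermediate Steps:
X(l) = 10 + 3*l
J = 377 (J = 29*13 = 377)
h(p) = (-128 + p)*(377 + p) (h(p) = (p + (10 + 3*(-46)))*(p + 377) = (p + (10 - 138))*(377 + p) = (p - 128)*(377 + p) = (-128 + p)*(377 + p))
-h(-61) = -(-48256 + (-61)² + 249*(-61)) = -(-48256 + 3721 - 15189) = -1*(-59724) = 59724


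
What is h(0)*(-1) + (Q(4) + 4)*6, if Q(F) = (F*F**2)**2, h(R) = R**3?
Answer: 24600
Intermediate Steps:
Q(F) = F**6 (Q(F) = (F**3)**2 = F**6)
h(0)*(-1) + (Q(4) + 4)*6 = 0**3*(-1) + (4**6 + 4)*6 = 0*(-1) + (4096 + 4)*6 = 0 + 4100*6 = 0 + 24600 = 24600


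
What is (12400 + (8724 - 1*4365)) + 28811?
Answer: 45570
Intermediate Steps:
(12400 + (8724 - 1*4365)) + 28811 = (12400 + (8724 - 4365)) + 28811 = (12400 + 4359) + 28811 = 16759 + 28811 = 45570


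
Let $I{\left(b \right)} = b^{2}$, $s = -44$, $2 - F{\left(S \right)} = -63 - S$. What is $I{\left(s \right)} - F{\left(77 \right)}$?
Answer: $1794$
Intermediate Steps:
$F{\left(S \right)} = 65 + S$ ($F{\left(S \right)} = 2 - \left(-63 - S\right) = 2 + \left(63 + S\right) = 65 + S$)
$I{\left(s \right)} - F{\left(77 \right)} = \left(-44\right)^{2} - \left(65 + 77\right) = 1936 - 142 = 1794$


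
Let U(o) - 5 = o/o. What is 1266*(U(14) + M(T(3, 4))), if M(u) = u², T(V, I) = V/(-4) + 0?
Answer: 66465/8 ≈ 8308.1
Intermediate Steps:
T(V, I) = -V/4 (T(V, I) = V*(-¼) + 0 = -V/4 + 0 = -V/4)
U(o) = 6 (U(o) = 5 + o/o = 5 + 1 = 6)
1266*(U(14) + M(T(3, 4))) = 1266*(6 + (-¼*3)²) = 1266*(6 + (-¾)²) = 1266*(6 + 9/16) = 1266*(105/16) = 66465/8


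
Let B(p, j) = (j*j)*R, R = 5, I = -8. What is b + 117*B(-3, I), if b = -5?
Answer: 37435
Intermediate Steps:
B(p, j) = 5*j**2 (B(p, j) = (j*j)*5 = j**2*5 = 5*j**2)
b + 117*B(-3, I) = -5 + 117*(5*(-8)**2) = -5 + 117*(5*64) = -5 + 117*320 = -5 + 37440 = 37435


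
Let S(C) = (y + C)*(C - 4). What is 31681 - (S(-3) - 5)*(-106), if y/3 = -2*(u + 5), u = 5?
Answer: 77897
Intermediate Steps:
y = -60 (y = 3*(-2*(5 + 5)) = 3*(-2*10) = 3*(-20) = -60)
S(C) = (-60 + C)*(-4 + C) (S(C) = (-60 + C)*(C - 4) = (-60 + C)*(-4 + C))
31681 - (S(-3) - 5)*(-106) = 31681 - ((240 + (-3)² - 64*(-3)) - 5)*(-106) = 31681 - ((240 + 9 + 192) - 5)*(-106) = 31681 - (441 - 5)*(-106) = 31681 - 436*(-106) = 31681 - 1*(-46216) = 31681 + 46216 = 77897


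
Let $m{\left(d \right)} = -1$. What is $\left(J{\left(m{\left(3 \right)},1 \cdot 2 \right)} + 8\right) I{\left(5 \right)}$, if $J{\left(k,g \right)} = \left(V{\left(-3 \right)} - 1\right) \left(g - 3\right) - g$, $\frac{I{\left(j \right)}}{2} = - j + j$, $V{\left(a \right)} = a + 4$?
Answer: $0$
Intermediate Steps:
$V{\left(a \right)} = 4 + a$
$I{\left(j \right)} = 0$ ($I{\left(j \right)} = 2 \left(- j + j\right) = 2 \cdot 0 = 0$)
$J{\left(k,g \right)} = - g$ ($J{\left(k,g \right)} = \left(\left(4 - 3\right) - 1\right) \left(g - 3\right) - g = \left(1 - 1\right) \left(-3 + g\right) - g = 0 \left(-3 + g\right) - g = 0 - g = - g$)
$\left(J{\left(m{\left(3 \right)},1 \cdot 2 \right)} + 8\right) I{\left(5 \right)} = \left(- 1 \cdot 2 + 8\right) 0 = \left(\left(-1\right) 2 + 8\right) 0 = \left(-2 + 8\right) 0 = 6 \cdot 0 = 0$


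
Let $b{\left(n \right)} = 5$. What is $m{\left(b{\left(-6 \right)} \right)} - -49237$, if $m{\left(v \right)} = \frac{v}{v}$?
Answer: $49238$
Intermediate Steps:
$m{\left(v \right)} = 1$
$m{\left(b{\left(-6 \right)} \right)} - -49237 = 1 - -49237 = 1 + 49237 = 49238$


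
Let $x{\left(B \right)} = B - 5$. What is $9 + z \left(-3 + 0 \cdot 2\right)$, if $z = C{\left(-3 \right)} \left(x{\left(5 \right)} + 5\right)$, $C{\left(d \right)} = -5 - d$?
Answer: $39$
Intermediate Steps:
$x{\left(B \right)} = -5 + B$
$z = -10$ ($z = \left(-5 - -3\right) \left(\left(-5 + 5\right) + 5\right) = \left(-5 + 3\right) \left(0 + 5\right) = \left(-2\right) 5 = -10$)
$9 + z \left(-3 + 0 \cdot 2\right) = 9 - 10 \left(-3 + 0 \cdot 2\right) = 9 - 10 \left(-3 + 0\right) = 9 - -30 = 9 + 30 = 39$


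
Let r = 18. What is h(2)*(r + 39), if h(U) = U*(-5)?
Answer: -570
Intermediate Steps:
h(U) = -5*U
h(2)*(r + 39) = (-5*2)*(18 + 39) = -10*57 = -570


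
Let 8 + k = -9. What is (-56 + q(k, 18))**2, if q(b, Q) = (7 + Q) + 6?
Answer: 625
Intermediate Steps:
k = -17 (k = -8 - 9 = -17)
q(b, Q) = 13 + Q
(-56 + q(k, 18))**2 = (-56 + (13 + 18))**2 = (-56 + 31)**2 = (-25)**2 = 625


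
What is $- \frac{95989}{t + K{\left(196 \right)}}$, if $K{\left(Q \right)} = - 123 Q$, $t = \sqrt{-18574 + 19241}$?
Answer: $\frac{2314102812}{581194997} + \frac{95989 \sqrt{667}}{581194997} \approx 3.9859$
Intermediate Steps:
$t = \sqrt{667} \approx 25.826$
$- \frac{95989}{t + K{\left(196 \right)}} = - \frac{95989}{\sqrt{667} - 24108} = - \frac{95989}{-24108 + \sqrt{667}}$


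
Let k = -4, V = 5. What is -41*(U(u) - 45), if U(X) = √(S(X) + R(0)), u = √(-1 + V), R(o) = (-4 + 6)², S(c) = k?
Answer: 1845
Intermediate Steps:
S(c) = -4
R(o) = 4 (R(o) = 2² = 4)
u = 2 (u = √(-1 + 5) = √4 = 2)
U(X) = 0 (U(X) = √(-4 + 4) = √0 = 0)
-41*(U(u) - 45) = -41*(0 - 45) = -41*(-45) = 1845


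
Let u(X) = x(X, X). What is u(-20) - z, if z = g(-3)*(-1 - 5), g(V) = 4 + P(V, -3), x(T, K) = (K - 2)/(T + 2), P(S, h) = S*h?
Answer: 713/9 ≈ 79.222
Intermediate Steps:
x(T, K) = (-2 + K)/(2 + T)
g(V) = 4 - 3*V (g(V) = 4 + V*(-3) = 4 - 3*V)
u(X) = (-2 + X)/(2 + X)
z = -78 (z = (4 - 3*(-3))*(-1 - 5) = (4 + 9)*(-6) = 13*(-6) = -78)
u(-20) - z = (-2 - 20)/(2 - 20) - 1*(-78) = -22/(-18) + 78 = -1/18*(-22) + 78 = 11/9 + 78 = 713/9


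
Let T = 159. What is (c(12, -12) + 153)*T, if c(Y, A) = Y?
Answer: 26235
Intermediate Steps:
(c(12, -12) + 153)*T = (12 + 153)*159 = 165*159 = 26235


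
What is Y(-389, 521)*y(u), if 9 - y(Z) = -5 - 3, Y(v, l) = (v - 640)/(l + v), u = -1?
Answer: -5831/44 ≈ -132.52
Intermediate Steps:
Y(v, l) = (-640 + v)/(l + v)
y(Z) = 17 (y(Z) = 9 - (-5 - 3) = 9 - 1*(-8) = 9 + 8 = 17)
Y(-389, 521)*y(u) = ((-640 - 389)/(521 - 389))*17 = (-1029/132)*17 = ((1/132)*(-1029))*17 = -343/44*17 = -5831/44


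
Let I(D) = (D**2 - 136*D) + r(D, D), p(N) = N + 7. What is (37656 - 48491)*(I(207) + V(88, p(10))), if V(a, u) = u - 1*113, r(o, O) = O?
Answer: -160444680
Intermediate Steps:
p(N) = 7 + N
V(a, u) = -113 + u (V(a, u) = u - 113 = -113 + u)
I(D) = D**2 - 135*D (I(D) = (D**2 - 136*D) + D = D**2 - 135*D)
(37656 - 48491)*(I(207) + V(88, p(10))) = (37656 - 48491)*(207*(-135 + 207) + (-113 + (7 + 10))) = -10835*(207*72 + (-113 + 17)) = -10835*(14904 - 96) = -10835*14808 = -160444680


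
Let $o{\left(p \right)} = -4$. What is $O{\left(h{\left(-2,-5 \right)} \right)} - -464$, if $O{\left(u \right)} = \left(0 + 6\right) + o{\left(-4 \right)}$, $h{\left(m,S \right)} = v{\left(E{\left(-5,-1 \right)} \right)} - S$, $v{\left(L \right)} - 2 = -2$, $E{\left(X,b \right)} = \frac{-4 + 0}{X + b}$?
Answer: $466$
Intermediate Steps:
$E{\left(X,b \right)} = - \frac{4}{X + b}$
$v{\left(L \right)} = 0$ ($v{\left(L \right)} = 2 - 2 = 0$)
$h{\left(m,S \right)} = - S$ ($h{\left(m,S \right)} = 0 - S = - S$)
$O{\left(u \right)} = 2$ ($O{\left(u \right)} = \left(0 + 6\right) - 4 = 6 - 4 = 2$)
$O{\left(h{\left(-2,-5 \right)} \right)} - -464 = 2 - -464 = 2 + 464 = 466$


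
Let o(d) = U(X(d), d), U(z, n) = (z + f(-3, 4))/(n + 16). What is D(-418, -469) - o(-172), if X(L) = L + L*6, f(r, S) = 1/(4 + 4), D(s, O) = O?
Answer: -594943/1248 ≈ -476.72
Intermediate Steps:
f(r, S) = ⅛ (f(r, S) = 1/8 = ⅛)
X(L) = 7*L (X(L) = L + 6*L = 7*L)
U(z, n) = (⅛ + z)/(16 + n) (U(z, n) = (z + ⅛)/(n + 16) = (⅛ + z)/(16 + n))
o(d) = (⅛ + 7*d)/(16 + d)
D(-418, -469) - o(-172) = -469 - (1 + 56*(-172))/(8*(16 - 172)) = -469 - (1 - 9632)/(8*(-156)) = -469 - (-1)*(-9631)/(8*156) = -469 - 1*9631/1248 = -469 - 9631/1248 = -594943/1248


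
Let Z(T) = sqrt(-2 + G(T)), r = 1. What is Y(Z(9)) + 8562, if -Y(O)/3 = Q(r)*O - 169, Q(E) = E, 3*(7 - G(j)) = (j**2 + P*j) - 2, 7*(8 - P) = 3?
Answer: 9069 - 5*I*sqrt(777)/7 ≈ 9069.0 - 19.911*I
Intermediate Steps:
P = 53/7 (P = 8 - 1/7*3 = 8 - 3/7 = 53/7 ≈ 7.5714)
G(j) = 23/3 - 53*j/21 - j**2/3 (G(j) = 7 - ((j**2 + 53*j/7) - 2)/3 = 7 - (-2 + j**2 + 53*j/7)/3 = 7 + (2/3 - 53*j/21 - j**2/3) = 23/3 - 53*j/21 - j**2/3)
Z(T) = sqrt(17/3 - 53*T/21 - T**2/3) (Z(T) = sqrt(-2 + (23/3 - 53*T/21 - T**2/3)) = sqrt(17/3 - 53*T/21 - T**2/3))
Y(O) = 507 - 3*O (Y(O) = -3*(1*O - 169) = -3*(O - 169) = -3*(-169 + O) = 507 - 3*O)
Y(Z(9)) + 8562 = (507 - sqrt(2499 - 1113*9 - 147*9**2)/7) + 8562 = (507 - sqrt(2499 - 10017 - 147*81)/7) + 8562 = (507 - sqrt(2499 - 10017 - 11907)/7) + 8562 = (507 - sqrt(-19425)/7) + 8562 = (507 - 5*I*sqrt(777)/7) + 8562 = 9069 - 5*I*sqrt(777)/7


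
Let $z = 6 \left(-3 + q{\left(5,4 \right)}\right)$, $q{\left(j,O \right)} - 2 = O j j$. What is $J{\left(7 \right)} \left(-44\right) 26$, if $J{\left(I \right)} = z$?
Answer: $-679536$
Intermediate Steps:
$q{\left(j,O \right)} = 2 + O j^{2}$ ($q{\left(j,O \right)} = 2 + O j j = 2 + O j^{2}$)
$z = 594$ ($z = 6 \left(-3 + \left(2 + 4 \cdot 5^{2}\right)\right) = 6 \left(-3 + \left(2 + 4 \cdot 25\right)\right) = 6 \left(-3 + \left(2 + 100\right)\right) = 6 \left(-3 + 102\right) = 6 \cdot 99 = 594$)
$J{\left(I \right)} = 594$
$J{\left(7 \right)} \left(-44\right) 26 = 594 \left(-44\right) 26 = \left(-26136\right) 26 = -679536$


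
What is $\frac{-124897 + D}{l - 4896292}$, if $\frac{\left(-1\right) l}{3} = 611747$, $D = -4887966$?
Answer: $\frac{5012863}{6731533} \approx 0.74468$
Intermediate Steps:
$l = -1835241$ ($l = \left(-3\right) 611747 = -1835241$)
$\frac{-124897 + D}{l - 4896292} = \frac{-124897 - 4887966}{-1835241 - 4896292} = - \frac{5012863}{-6731533} = \left(-5012863\right) \left(- \frac{1}{6731533}\right) = \frac{5012863}{6731533}$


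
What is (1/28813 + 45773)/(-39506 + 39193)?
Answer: -1318857450/9018469 ≈ -146.24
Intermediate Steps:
(1/28813 + 45773)/(-39506 + 39193) = (1/28813 + 45773)/(-313) = (1318857450/28813)*(-1/313) = -1318857450/9018469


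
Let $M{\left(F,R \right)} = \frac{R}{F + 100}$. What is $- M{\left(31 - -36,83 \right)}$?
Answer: $- \frac{83}{167} \approx -0.49701$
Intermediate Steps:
$M{\left(F,R \right)} = \frac{R}{100 + F}$
$- M{\left(31 - -36,83 \right)} = - \frac{83}{100 + \left(31 - -36\right)} = - \frac{83}{100 + \left(31 + 36\right)} = - \frac{83}{100 + 67} = - \frac{83}{167}$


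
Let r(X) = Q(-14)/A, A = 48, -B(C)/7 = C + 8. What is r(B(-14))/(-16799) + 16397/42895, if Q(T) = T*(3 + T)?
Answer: 6607573957/17294234520 ≈ 0.38207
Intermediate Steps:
B(C) = -56 - 7*C (B(C) = -7*(C + 8) = -7*(8 + C) = -56 - 7*C)
r(X) = 77/24 (r(X) = -14*(3 - 14)/48 = -14*(-11)*(1/48) = 154*(1/48) = 77/24)
r(B(-14))/(-16799) + 16397/42895 = (77/24)/(-16799) + 16397/42895 = (77/24)*(-1/16799) + 16397*(1/42895) = -77/403176 + 16397/42895 = 6607573957/17294234520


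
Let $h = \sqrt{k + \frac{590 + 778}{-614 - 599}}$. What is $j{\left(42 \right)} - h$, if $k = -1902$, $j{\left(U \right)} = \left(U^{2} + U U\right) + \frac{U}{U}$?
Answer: $3529 - \frac{i \sqrt{2800203222}}{1213} \approx 3529.0 - 43.625 i$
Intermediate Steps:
$j{\left(U \right)} = 1 + 2 U^{2}$ ($j{\left(U \right)} = \left(U^{2} + U^{2}\right) + 1 = 2 U^{2} + 1 = 1 + 2 U^{2}$)
$h = \frac{i \sqrt{2800203222}}{1213}$ ($h = \sqrt{-1902 + \frac{590 + 778}{-614 - 599}} = \sqrt{-1902 + \frac{1368}{-1213}} = \sqrt{-1902 + 1368 \left(- \frac{1}{1213}\right)} = \sqrt{-1902 - \frac{1368}{1213}} = \sqrt{- \frac{2308494}{1213}} = \frac{i \sqrt{2800203222}}{1213} \approx 43.625 i$)
$j{\left(42 \right)} - h = \left(1 + 2 \cdot 42^{2}\right) - \frac{i \sqrt{2800203222}}{1213} = \left(1 + 2 \cdot 1764\right) - \frac{i \sqrt{2800203222}}{1213} = \left(1 + 3528\right) - \frac{i \sqrt{2800203222}}{1213} = 3529 - \frac{i \sqrt{2800203222}}{1213}$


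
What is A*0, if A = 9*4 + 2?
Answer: 0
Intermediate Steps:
A = 38 (A = 36 + 2 = 38)
A*0 = 38*0 = 0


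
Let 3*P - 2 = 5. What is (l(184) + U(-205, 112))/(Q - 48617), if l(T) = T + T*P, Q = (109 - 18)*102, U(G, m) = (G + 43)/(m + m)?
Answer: -205837/13216560 ≈ -0.015574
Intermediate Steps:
U(G, m) = (43 + G)/(2*m) (U(G, m) = (43 + G)/((2*m)) = (43 + G)*(1/(2*m)) = (43 + G)/(2*m))
Q = 9282 (Q = 91*102 = 9282)
P = 7/3 (P = ⅔ + (⅓)*5 = ⅔ + 5/3 = 7/3 ≈ 2.3333)
l(T) = 10*T/3 (l(T) = T + T*(7/3) = T + 7*T/3 = 10*T/3)
(l(184) + U(-205, 112))/(Q - 48617) = ((10/3)*184 + (½)*(43 - 205)/112)/(9282 - 48617) = (1840/3 + (½)*(1/112)*(-162))/(-39335) = (1840/3 - 81/112)*(-1/39335) = (205837/336)*(-1/39335) = -205837/13216560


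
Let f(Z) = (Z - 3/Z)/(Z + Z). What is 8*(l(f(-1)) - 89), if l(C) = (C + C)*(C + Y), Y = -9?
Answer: -552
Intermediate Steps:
f(Z) = (Z - 3/Z)/(2*Z) (f(Z) = (Z - 3/Z)/((2*Z)) = (Z - 3/Z)*(1/(2*Z)) = (Z - 3/Z)/(2*Z))
l(C) = 2*C*(-9 + C) (l(C) = (C + C)*(C - 9) = (2*C)*(-9 + C) = 2*C*(-9 + C))
8*(l(f(-1)) - 89) = 8*(2*((1/2)*(-3 + (-1)**2)/(-1)**2)*(-9 + (1/2)*(-3 + (-1)**2)/(-1)**2) - 89) = 8*(2*((1/2)*1*(-3 + 1))*(-9 + (1/2)*1*(-3 + 1)) - 89) = 8*(2*((1/2)*1*(-2))*(-9 + (1/2)*1*(-2)) - 89) = 8*(2*(-1)*(-9 - 1) - 89) = 8*(2*(-1)*(-10) - 89) = 8*(20 - 89) = 8*(-69) = -552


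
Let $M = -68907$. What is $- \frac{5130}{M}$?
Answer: $\frac{1710}{22969} \approx 0.074448$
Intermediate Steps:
$- \frac{5130}{M} = - \frac{5130}{-68907} = \left(-5130\right) \left(- \frac{1}{68907}\right) = \frac{1710}{22969}$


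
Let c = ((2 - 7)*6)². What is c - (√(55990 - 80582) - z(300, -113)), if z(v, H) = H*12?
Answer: -456 - 4*I*√1537 ≈ -456.0 - 156.82*I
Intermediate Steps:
z(v, H) = 12*H
c = 900 (c = (-5*6)² = (-30)² = 900)
c - (√(55990 - 80582) - z(300, -113)) = 900 - (√(55990 - 80582) - 12*(-113)) = 900 - (√(-24592) - 1*(-1356)) = 900 - (4*I*√1537 + 1356) = 900 - (1356 + 4*I*√1537) = 900 + (-1356 - 4*I*√1537) = -456 - 4*I*√1537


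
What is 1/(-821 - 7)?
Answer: -1/828 ≈ -0.0012077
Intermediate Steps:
1/(-821 - 7) = 1/(-828) = -1/828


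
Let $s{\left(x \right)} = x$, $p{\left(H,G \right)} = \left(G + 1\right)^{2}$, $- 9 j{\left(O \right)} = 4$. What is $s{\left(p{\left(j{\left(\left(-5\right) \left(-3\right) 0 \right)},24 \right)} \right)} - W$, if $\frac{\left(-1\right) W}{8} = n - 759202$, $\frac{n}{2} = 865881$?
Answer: $7781105$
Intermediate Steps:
$j{\left(O \right)} = - \frac{4}{9}$ ($j{\left(O \right)} = \left(- \frac{1}{9}\right) 4 = - \frac{4}{9}$)
$n = 1731762$ ($n = 2 \cdot 865881 = 1731762$)
$p{\left(H,G \right)} = \left(1 + G\right)^{2}$
$W = -7780480$ ($W = - 8 \left(1731762 - 759202\right) = \left(-8\right) 972560 = -7780480$)
$s{\left(p{\left(j{\left(\left(-5\right) \left(-3\right) 0 \right)},24 \right)} \right)} - W = \left(1 + 24\right)^{2} - -7780480 = 25^{2} + 7780480 = 625 + 7780480 = 7781105$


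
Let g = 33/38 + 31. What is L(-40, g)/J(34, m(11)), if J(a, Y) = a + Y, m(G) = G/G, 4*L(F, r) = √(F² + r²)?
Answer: √3776921/5320 ≈ 0.36531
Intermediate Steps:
g = 1211/38 (g = 33*(1/38) + 31 = 33/38 + 31 = 1211/38 ≈ 31.868)
L(F, r) = √(F² + r²)/4
m(G) = 1
J(a, Y) = Y + a
L(-40, g)/J(34, m(11)) = (√((-40)² + (1211/38)²)/4)/(1 + 34) = (√(1600 + 1466521/1444)/4)/35 = (√(3776921/1444)/4)*(1/35) = ((√3776921/38)/4)*(1/35) = (√3776921/152)*(1/35) = √3776921/5320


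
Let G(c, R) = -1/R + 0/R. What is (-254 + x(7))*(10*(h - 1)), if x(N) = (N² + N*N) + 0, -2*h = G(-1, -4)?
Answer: 1755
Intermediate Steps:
G(c, R) = -1/R (G(c, R) = -1/R + 0 = -1/R)
h = -⅛ (h = -(-1)/(2*(-4)) = -(-1)*(-1)/(2*4) = -½*¼ = -⅛ ≈ -0.12500)
x(N) = 2*N² (x(N) = (N² + N²) + 0 = 2*N² + 0 = 2*N²)
(-254 + x(7))*(10*(h - 1)) = (-254 + 2*7²)*(10*(-⅛ - 1)) = (-254 + 2*49)*(10*(-9/8)) = (-254 + 98)*(-45/4) = -156*(-45/4) = 1755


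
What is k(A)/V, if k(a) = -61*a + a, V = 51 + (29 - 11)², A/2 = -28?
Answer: 224/25 ≈ 8.9600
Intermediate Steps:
A = -56 (A = 2*(-28) = -56)
V = 375 (V = 51 + 18² = 51 + 324 = 375)
k(a) = -60*a
k(A)/V = -60*(-56)/375 = 3360*(1/375) = 224/25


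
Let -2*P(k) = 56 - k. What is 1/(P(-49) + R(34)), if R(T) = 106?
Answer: 2/107 ≈ 0.018692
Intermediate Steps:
P(k) = -28 + k/2 (P(k) = -(56 - k)/2 = -28 + k/2)
1/(P(-49) + R(34)) = 1/((-28 + (1/2)*(-49)) + 106) = 1/((-28 - 49/2) + 106) = 1/(-105/2 + 106) = 1/(107/2) = 2/107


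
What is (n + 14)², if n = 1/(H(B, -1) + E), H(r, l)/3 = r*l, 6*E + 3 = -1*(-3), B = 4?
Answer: 27889/144 ≈ 193.67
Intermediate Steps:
E = 0 (E = -½ + (-1*(-3))/6 = -½ + (⅙)*3 = -½ + ½ = 0)
H(r, l) = 3*l*r (H(r, l) = 3*(r*l) = 3*(l*r) = 3*l*r)
n = -1/12 (n = 1/(3*(-1)*4 + 0) = 1/(-12 + 0) = 1/(-12) = -1/12 ≈ -0.083333)
(n + 14)² = (-1/12 + 14)² = (167/12)² = 27889/144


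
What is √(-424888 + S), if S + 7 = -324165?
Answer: 2*I*√187265 ≈ 865.48*I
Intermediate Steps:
S = -324172 (S = -7 - 324165 = -324172)
√(-424888 + S) = √(-424888 - 324172) = √(-749060) = 2*I*√187265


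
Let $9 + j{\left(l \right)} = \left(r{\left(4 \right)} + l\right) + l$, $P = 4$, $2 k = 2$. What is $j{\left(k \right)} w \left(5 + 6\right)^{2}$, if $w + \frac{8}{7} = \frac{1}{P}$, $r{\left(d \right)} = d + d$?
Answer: $- \frac{3025}{28} \approx -108.04$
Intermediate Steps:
$k = 1$ ($k = \frac{1}{2} \cdot 2 = 1$)
$r{\left(d \right)} = 2 d$
$w = - \frac{25}{28}$ ($w = - \frac{8}{7} + \frac{1}{4} = - \frac{25}{28} \approx -0.89286$)
$j{\left(l \right)} = -1 + 2 l$ ($j{\left(l \right)} = -9 + \left(\left(2 \cdot 4 + l\right) + l\right) = -9 + \left(\left(8 + l\right) + l\right) = -9 + \left(8 + 2 l\right) = -1 + 2 l$)
$j{\left(k \right)} w \left(5 + 6\right)^{2} = \left(-1 + 2 \cdot 1\right) \left(- \frac{25}{28}\right) \left(5 + 6\right)^{2} = \left(-1 + 2\right) \left(- \frac{25}{28}\right) 11^{2} = 1 \left(- \frac{25}{28}\right) 121 = \left(- \frac{25}{28}\right) 121 = - \frac{3025}{28}$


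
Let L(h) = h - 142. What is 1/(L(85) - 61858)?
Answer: -1/61915 ≈ -1.6151e-5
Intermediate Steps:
L(h) = -142 + h
1/(L(85) - 61858) = 1/((-142 + 85) - 61858) = 1/(-57 - 61858) = 1/(-61915) = -1/61915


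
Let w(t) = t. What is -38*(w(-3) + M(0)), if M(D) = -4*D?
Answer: 114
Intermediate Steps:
-38*(w(-3) + M(0)) = -38*(-3 - 4*0) = -38*(-3 + 0) = -38*(-3) = 114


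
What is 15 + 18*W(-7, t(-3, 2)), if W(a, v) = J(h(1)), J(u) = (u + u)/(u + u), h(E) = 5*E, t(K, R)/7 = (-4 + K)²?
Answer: 33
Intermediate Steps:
t(K, R) = 7*(-4 + K)²
J(u) = 1 (J(u) = (2*u)/((2*u)) = (2*u)*(1/(2*u)) = 1)
W(a, v) = 1
15 + 18*W(-7, t(-3, 2)) = 15 + 18*1 = 15 + 18 = 33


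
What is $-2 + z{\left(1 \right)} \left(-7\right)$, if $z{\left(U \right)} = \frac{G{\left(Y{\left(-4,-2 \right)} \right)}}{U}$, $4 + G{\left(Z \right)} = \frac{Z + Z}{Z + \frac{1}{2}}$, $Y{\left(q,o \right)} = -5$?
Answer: $\frac{94}{9} \approx 10.444$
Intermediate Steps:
$G{\left(Z \right)} = -4 + \frac{2 Z}{\frac{1}{2} + Z}$ ($G{\left(Z \right)} = -4 + \frac{Z + Z}{Z + \frac{1}{2}} = -4 + \frac{2 Z}{Z + \frac{1}{2}} = -4 + \frac{2 Z}{\frac{1}{2} + Z}$)
$z{\left(U \right)} = - \frac{16}{9 U}$ ($z{\left(U \right)} = \frac{4 \frac{1}{1 + 2 \left(-5\right)} \left(-1 - -5\right)}{U} = \frac{4 \frac{1}{1 - 10} \left(-1 + 5\right)}{U} = \frac{4 \frac{1}{-9} \cdot 4}{U} = \frac{4 \left(- \frac{1}{9}\right) 4}{U} = - \frac{16}{9 U}$)
$-2 + z{\left(1 \right)} \left(-7\right) = -2 + - \frac{16}{9 \cdot 1} \left(-7\right) = -2 + \left(- \frac{16}{9}\right) 1 \left(-7\right) = -2 - - \frac{112}{9} = -2 + \frac{112}{9} = \frac{94}{9}$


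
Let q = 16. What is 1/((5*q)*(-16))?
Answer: -1/1280 ≈ -0.00078125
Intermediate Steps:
1/((5*q)*(-16)) = 1/((5*16)*(-16)) = 1/(80*(-16)) = 1/(-1280) = -1/1280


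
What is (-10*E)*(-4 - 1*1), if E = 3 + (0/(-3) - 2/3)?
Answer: 350/3 ≈ 116.67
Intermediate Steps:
E = 7/3 (E = 3 + (0*(-1/3) - 2*1/3) = 3 + (0 - 2/3) = 3 - 2/3 = 7/3 ≈ 2.3333)
(-10*E)*(-4 - 1*1) = (-10*7/3)*(-4 - 1*1) = -70*(-4 - 1)/3 = -70/3*(-5) = 350/3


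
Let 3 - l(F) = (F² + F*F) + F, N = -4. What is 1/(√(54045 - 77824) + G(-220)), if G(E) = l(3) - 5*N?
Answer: 2/23783 - I*√23779/23783 ≈ 8.4094e-5 - 0.0064838*I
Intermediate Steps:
l(F) = 3 - F - 2*F² (l(F) = 3 - ((F² + F*F) + F) = 3 - ((F² + F²) + F) = 3 - (2*F² + F) = 3 - (F + 2*F²) = 3 + (-F - 2*F²) = 3 - F - 2*F²)
G(E) = 2 (G(E) = (3 - 1*3 - 2*3²) - 5*(-4) = (3 - 3 - 2*9) + 20 = (3 - 3 - 18) + 20 = -18 + 20 = 2)
1/(√(54045 - 77824) + G(-220)) = 1/(√(54045 - 77824) + 2) = 1/(√(-23779) + 2) = 1/(I*√23779 + 2) = 1/(2 + I*√23779)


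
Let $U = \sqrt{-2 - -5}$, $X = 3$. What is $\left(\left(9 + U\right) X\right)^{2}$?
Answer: $756 + 162 \sqrt{3} \approx 1036.6$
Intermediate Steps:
$U = \sqrt{3}$ ($U = \sqrt{-2 + 5} = \sqrt{3} \approx 1.732$)
$\left(\left(9 + U\right) X\right)^{2} = \left(\left(9 + \sqrt{3}\right) 3\right)^{2} = \left(27 + 3 \sqrt{3}\right)^{2}$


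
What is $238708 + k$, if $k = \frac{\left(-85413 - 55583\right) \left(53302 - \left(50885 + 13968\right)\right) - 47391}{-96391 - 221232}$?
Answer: $\frac{74190553679}{317623} \approx 2.3358 \cdot 10^{5}$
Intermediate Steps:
$k = - \frac{1628597405}{317623}$ ($k = \frac{- 140996 \left(53302 - 64853\right) - 47391}{-317623} = \left(- 140996 \left(53302 - 64853\right) - 47391\right) \left(- \frac{1}{317623}\right) = \left(\left(-140996\right) \left(-11551\right) - 47391\right) \left(- \frac{1}{317623}\right) = \left(1628644796 - 47391\right) \left(- \frac{1}{317623}\right) = 1628597405 \left(- \frac{1}{317623}\right) = - \frac{1628597405}{317623} \approx -5127.5$)
$238708 + k = 238708 - \frac{1628597405}{317623} = \frac{74190553679}{317623}$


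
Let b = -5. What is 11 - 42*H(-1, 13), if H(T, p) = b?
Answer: 221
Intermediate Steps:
H(T, p) = -5
11 - 42*H(-1, 13) = 11 - 42*(-5) = 11 + 210 = 221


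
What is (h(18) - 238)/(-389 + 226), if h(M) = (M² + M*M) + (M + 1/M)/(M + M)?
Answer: -266005/105624 ≈ -2.5184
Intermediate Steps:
h(M) = 2*M² + (M + 1/M)/(2*M) (h(M) = (M² + M²) + (M + 1/M)/((2*M)) = 2*M² + (M + 1/M)*(1/(2*M)) = 2*M² + (M + 1/M)/(2*M))
(h(18) - 238)/(-389 + 226) = ((½)*(1 + 18² + 4*18⁴)/18² - 238)/(-389 + 226) = ((½)*(1/324)*(1 + 324 + 4*104976) - 238)/(-163) = ((½)*(1/324)*(1 + 324 + 419904) - 238)*(-1/163) = ((½)*(1/324)*420229 - 238)*(-1/163) = (420229/648 - 238)*(-1/163) = (266005/648)*(-1/163) = -266005/105624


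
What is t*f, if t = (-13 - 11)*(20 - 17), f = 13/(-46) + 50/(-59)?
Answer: 110412/1357 ≈ 81.365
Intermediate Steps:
f = -3067/2714 (f = 13*(-1/46) + 50*(-1/59) = -13/46 - 50/59 = -3067/2714 ≈ -1.1301)
t = -72 (t = -24*3 = -72)
t*f = -72*(-3067/2714) = 110412/1357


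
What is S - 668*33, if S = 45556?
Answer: 23512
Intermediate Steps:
S - 668*33 = 45556 - 668*33 = 45556 - 22044 = 23512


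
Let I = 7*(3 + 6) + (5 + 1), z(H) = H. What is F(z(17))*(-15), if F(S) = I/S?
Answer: -1035/17 ≈ -60.882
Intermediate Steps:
I = 69 (I = 7*9 + 6 = 63 + 6 = 69)
F(S) = 69/S
F(z(17))*(-15) = (69/17)*(-15) = -1035/17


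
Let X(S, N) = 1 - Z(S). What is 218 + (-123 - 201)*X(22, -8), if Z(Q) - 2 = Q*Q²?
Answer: 3450494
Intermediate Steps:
Z(Q) = 2 + Q³ (Z(Q) = 2 + Q*Q² = 2 + Q³)
X(S, N) = -1 - S³ (X(S, N) = 1 - (2 + S³) = 1 + (-2 - S³) = -1 - S³)
218 + (-123 - 201)*X(22, -8) = 218 + (-123 - 201)*(-1 - 1*22³) = 218 - 324*(-1 - 1*10648) = 218 - 324*(-1 - 10648) = 218 - 324*(-10649) = 218 + 3450276 = 3450494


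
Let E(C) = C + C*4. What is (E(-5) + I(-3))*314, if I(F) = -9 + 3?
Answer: -9734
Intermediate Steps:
I(F) = -6
E(C) = 5*C (E(C) = C + 4*C = 5*C)
(E(-5) + I(-3))*314 = (5*(-5) - 6)*314 = (-25 - 6)*314 = -31*314 = -9734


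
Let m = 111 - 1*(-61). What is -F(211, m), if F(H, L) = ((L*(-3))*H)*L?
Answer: 18726672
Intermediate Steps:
m = 172 (m = 111 + 61 = 172)
F(H, L) = -3*H*L**2 (F(H, L) = ((-3*L)*H)*L = (-3*H*L)*L = -3*H*L**2)
-F(211, m) = -(-3)*211*172**2 = -(-3)*211*29584 = -1*(-18726672) = 18726672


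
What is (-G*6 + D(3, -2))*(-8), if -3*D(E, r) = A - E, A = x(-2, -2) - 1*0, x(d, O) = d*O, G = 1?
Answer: 152/3 ≈ 50.667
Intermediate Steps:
x(d, O) = O*d
A = 4 (A = -2*(-2) - 1*0 = 4 + 0 = 4)
D(E, r) = -4/3 + E/3 (D(E, r) = -(4 - E)/3 = -4/3 + E/3)
(-G*6 + D(3, -2))*(-8) = (-1*1*6 + (-4/3 + (⅓)*3))*(-8) = (-1*6 + (-4/3 + 1))*(-8) = (-6 - ⅓)*(-8) = -19/3*(-8) = 152/3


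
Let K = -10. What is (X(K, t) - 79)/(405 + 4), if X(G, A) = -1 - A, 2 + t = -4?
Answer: -74/409 ≈ -0.18093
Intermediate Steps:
t = -6 (t = -2 - 4 = -6)
(X(K, t) - 79)/(405 + 4) = ((-1 - 1*(-6)) - 79)/(405 + 4) = ((-1 + 6) - 79)/409 = (5 - 79)*(1/409) = -74*1/409 = -74/409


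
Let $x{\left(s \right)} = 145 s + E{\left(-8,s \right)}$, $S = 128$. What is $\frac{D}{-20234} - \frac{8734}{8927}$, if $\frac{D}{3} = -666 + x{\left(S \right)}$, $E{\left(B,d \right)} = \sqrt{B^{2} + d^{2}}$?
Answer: $- \frac{327971485}{90314459} - \frac{12 \sqrt{257}}{10117} \approx -3.6505$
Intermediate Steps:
$x{\left(s \right)} = \sqrt{64 + s^{2}} + 145 s$ ($x{\left(s \right)} = 145 s + \sqrt{\left(-8\right)^{2} + s^{2}} = 145 s + \sqrt{64 + s^{2}} = \sqrt{64 + s^{2}} + 145 s$)
$D = 53682 + 24 \sqrt{257}$ ($D = 3 \left(-666 + \left(\sqrt{64 + 128^{2}} + 145 \cdot 128\right)\right) = 3 \left(-666 + \left(\sqrt{64 + 16384} + 18560\right)\right) = 3 \left(-666 + \left(\sqrt{16448} + 18560\right)\right) = 3 \left(-666 + \left(8 \sqrt{257} + 18560\right)\right) = 3 \left(-666 + \left(18560 + 8 \sqrt{257}\right)\right) = 3 \left(17894 + 8 \sqrt{257}\right) = 53682 + 24 \sqrt{257} \approx 54067.0$)
$\frac{D}{-20234} - \frac{8734}{8927} = \frac{53682 + 24 \sqrt{257}}{-20234} - \frac{8734}{8927} = \left(53682 + 24 \sqrt{257}\right) \left(- \frac{1}{20234}\right) - \frac{8734}{8927} = \left(- \frac{26841}{10117} - \frac{12 \sqrt{257}}{10117}\right) - \frac{8734}{8927} = - \frac{327971485}{90314459} - \frac{12 \sqrt{257}}{10117}$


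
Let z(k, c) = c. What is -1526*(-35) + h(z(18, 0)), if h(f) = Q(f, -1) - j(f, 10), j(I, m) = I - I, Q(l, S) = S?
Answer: 53409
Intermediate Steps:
j(I, m) = 0
h(f) = -1 (h(f) = -1 - 1*0 = -1 + 0 = -1)
-1526*(-35) + h(z(18, 0)) = -1526*(-35) - 1 = 53410 - 1 = 53409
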